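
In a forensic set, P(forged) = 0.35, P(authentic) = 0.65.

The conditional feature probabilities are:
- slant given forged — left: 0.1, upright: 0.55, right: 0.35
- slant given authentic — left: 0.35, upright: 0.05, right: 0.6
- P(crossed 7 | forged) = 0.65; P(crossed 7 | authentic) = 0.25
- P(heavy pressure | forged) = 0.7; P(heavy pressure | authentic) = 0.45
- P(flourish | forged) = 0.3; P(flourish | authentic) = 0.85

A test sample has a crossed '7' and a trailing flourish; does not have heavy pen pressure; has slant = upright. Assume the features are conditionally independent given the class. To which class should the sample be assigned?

forged: 0.35 × 0.55 × 0.65 × (1−0.7) × 0.3 = 0.01126125
authentic: 0.65 × 0.05 × 0.25 × (1−0.45) × 0.85 = 0.0037984375
Highest score → forged.

forged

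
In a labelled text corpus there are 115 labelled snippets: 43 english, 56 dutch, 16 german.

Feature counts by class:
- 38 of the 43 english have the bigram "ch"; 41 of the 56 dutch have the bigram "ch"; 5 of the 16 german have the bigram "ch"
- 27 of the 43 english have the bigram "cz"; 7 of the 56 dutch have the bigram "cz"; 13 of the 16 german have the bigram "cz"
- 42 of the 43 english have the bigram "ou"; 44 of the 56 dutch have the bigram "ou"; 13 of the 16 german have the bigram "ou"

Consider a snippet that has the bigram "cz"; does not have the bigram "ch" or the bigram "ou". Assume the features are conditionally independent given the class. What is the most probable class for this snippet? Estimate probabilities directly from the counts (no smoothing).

german

english: (43/115) × (5/43) × (27/43) × (1/43) ≈ 0.000634891
dutch: (56/115) × (15/56) × (7/56) × (12/56) ≈ 0.00349379
german: (16/115) × (11/16) × (13/16) × (3/16) ≈ 0.014572
Highest score → german.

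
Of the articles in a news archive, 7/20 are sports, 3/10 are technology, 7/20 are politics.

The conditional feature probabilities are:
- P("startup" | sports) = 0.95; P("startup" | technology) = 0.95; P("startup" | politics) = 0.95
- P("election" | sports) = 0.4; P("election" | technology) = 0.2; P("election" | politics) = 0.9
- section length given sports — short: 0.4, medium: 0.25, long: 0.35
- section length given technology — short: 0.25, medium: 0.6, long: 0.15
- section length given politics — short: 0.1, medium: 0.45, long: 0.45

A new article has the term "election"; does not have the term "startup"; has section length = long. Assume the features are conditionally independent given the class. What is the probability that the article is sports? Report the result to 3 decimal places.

0.245

sports: 0.35 × (1−0.95) × 0.4 × 0.35 = 0.00245
technology: 0.3 × (1−0.95) × 0.2 × 0.15 = 0.00045
politics: 0.35 × (1−0.95) × 0.9 × 0.45 = 0.0070875
P(sports | x) = 0.00245 / 0.0099875 ≈ 0.245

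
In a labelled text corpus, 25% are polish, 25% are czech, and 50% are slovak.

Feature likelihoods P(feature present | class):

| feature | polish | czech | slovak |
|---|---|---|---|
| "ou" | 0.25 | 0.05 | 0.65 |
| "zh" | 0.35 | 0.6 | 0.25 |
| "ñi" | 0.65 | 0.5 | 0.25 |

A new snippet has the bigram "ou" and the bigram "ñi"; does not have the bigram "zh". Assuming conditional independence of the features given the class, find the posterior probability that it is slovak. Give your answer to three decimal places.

0.678

polish: 0.25 × 0.25 × (1−0.35) × 0.65 = 0.02640625
czech: 0.25 × 0.05 × (1−0.6) × 0.5 = 0.0025
slovak: 0.5 × 0.65 × (1−0.25) × 0.25 = 0.0609375
P(slovak | x) = 0.0609375 / 0.08984375 ≈ 0.678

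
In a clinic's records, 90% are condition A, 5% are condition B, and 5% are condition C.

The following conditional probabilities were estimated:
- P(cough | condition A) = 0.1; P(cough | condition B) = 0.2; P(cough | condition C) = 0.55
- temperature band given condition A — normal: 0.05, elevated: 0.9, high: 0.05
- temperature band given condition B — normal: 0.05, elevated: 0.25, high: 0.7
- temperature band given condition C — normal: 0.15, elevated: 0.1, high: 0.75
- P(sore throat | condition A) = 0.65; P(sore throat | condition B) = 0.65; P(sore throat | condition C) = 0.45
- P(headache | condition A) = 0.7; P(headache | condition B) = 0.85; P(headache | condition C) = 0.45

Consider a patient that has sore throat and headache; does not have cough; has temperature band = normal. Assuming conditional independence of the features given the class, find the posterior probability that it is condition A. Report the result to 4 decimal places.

0.9115

condition A: 0.9 × (1−0.1) × 0.05 × 0.65 × 0.7 = 0.0184275
condition B: 0.05 × (1−0.2) × 0.05 × 0.65 × 0.85 = 0.001105
condition C: 0.05 × (1−0.55) × 0.15 × 0.45 × 0.45 = 0.0006834375
P(condition A | x) = 0.0184275 / 0.0202159375 ≈ 0.9115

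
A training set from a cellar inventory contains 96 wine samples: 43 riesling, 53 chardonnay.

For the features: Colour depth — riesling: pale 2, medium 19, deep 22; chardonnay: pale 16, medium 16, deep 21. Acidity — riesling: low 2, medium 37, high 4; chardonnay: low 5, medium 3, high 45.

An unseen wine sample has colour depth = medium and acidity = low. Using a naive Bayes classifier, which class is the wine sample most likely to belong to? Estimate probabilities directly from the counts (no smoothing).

riesling: (43/96) × (19/43) × (2/43) ≈ 0.00920543
chardonnay: (53/96) × (16/53) × (5/53) ≈ 0.0157233
Highest score → chardonnay.

chardonnay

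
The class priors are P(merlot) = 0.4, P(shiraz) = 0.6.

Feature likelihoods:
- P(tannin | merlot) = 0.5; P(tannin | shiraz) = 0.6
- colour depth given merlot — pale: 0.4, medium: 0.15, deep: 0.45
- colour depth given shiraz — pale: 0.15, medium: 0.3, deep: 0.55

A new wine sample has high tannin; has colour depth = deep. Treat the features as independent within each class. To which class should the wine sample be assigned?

shiraz

merlot: 0.4 × 0.5 × 0.45 = 0.09
shiraz: 0.6 × 0.6 × 0.55 = 0.198
Highest score → shiraz.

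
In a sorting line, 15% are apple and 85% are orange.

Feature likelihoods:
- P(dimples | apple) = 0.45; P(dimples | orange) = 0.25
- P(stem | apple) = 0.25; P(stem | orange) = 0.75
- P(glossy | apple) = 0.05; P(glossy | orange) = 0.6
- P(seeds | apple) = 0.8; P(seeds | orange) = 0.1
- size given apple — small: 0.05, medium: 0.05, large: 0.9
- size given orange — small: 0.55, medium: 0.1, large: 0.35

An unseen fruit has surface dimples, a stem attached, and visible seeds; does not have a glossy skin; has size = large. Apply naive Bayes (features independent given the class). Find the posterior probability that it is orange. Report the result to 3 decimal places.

apple: 0.15 × 0.45 × 0.25 × (1−0.05) × 0.8 × 0.9 = 0.0115425
orange: 0.85 × 0.25 × 0.75 × (1−0.6) × 0.1 × 0.35 = 0.00223125
P(orange | x) = 0.00223125 / 0.01377375 ≈ 0.162

0.162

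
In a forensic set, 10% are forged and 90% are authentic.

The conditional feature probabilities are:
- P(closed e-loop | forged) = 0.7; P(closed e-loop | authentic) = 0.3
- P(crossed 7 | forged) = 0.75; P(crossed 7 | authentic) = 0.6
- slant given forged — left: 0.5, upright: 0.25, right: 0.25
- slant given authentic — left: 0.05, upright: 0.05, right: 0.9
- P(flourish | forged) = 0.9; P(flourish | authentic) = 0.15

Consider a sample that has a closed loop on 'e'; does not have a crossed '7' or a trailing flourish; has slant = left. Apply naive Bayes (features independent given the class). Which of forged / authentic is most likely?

authentic

forged: 0.1 × 0.7 × (1−0.75) × 0.5 × (1−0.9) = 0.000875
authentic: 0.9 × 0.3 × (1−0.6) × 0.05 × (1−0.15) = 0.00459
Highest score → authentic.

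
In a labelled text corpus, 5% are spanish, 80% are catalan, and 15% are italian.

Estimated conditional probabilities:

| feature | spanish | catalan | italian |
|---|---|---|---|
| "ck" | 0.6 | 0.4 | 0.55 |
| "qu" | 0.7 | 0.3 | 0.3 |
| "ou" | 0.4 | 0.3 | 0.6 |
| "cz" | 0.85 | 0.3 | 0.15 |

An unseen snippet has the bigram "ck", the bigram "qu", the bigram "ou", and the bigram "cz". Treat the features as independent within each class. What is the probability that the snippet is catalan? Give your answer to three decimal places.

spanish: 0.05 × 0.6 × 0.7 × 0.4 × 0.85 = 0.00714
catalan: 0.8 × 0.4 × 0.3 × 0.3 × 0.3 = 0.00864
italian: 0.15 × 0.55 × 0.3 × 0.6 × 0.15 = 0.0022275
P(catalan | x) = 0.00864 / 0.0180075 ≈ 0.480

0.480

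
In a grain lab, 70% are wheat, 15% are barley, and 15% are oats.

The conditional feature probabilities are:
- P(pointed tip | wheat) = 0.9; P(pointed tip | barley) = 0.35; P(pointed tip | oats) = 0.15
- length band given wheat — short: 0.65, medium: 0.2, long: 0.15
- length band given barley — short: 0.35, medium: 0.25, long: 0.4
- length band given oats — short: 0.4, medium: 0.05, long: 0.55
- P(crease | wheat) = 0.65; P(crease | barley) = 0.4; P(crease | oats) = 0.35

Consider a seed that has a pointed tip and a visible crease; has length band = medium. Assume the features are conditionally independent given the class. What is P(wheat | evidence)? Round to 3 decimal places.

wheat: 0.7 × 0.9 × 0.2 × 0.65 = 0.0819
barley: 0.15 × 0.35 × 0.25 × 0.4 = 0.00525
oats: 0.15 × 0.15 × 0.05 × 0.35 = 0.00039375
P(wheat | x) = 0.0819 / 0.08754375 ≈ 0.936

0.936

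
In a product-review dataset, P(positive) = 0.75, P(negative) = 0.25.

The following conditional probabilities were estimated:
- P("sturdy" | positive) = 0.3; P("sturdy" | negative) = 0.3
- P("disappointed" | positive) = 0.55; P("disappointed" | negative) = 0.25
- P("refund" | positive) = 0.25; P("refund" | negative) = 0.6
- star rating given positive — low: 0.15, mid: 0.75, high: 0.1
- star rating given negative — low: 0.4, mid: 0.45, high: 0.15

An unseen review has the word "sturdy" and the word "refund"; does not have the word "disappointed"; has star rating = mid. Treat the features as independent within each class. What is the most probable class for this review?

positive: 0.75 × 0.3 × (1−0.55) × 0.25 × 0.75 = 0.018984375
negative: 0.25 × 0.3 × (1−0.25) × 0.6 × 0.45 = 0.0151875
Highest score → positive.

positive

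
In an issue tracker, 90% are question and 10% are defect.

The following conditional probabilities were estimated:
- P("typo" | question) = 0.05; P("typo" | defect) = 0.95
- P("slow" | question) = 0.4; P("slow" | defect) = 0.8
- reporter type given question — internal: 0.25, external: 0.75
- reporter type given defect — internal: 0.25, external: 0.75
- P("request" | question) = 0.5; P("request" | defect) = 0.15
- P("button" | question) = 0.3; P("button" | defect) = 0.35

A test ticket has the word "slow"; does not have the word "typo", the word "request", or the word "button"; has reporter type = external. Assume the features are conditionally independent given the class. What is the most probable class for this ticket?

question: 0.9 × (1−0.05) × 0.4 × 0.75 × (1−0.5) × (1−0.3) = 0.089775
defect: 0.1 × (1−0.95) × 0.8 × 0.75 × (1−0.15) × (1−0.35) = 0.0016575
Highest score → question.

question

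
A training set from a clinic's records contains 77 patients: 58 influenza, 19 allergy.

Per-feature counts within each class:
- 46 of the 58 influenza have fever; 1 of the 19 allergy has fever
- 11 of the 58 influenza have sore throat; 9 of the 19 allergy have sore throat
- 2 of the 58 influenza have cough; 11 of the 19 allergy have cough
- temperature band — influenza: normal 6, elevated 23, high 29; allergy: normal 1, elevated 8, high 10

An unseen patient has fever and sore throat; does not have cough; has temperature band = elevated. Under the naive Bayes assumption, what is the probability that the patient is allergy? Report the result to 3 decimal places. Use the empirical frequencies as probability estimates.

0.025

influenza: (58/77) × (46/58) × (11/58) × (56/58) × (23/58) ≈ 0.0433802
allergy: (19/77) × (1/19) × (9/19) × (8/19) × (8/19) ≈ 0.00109061
P(allergy | x) = 0.00109061 / 0.04447081 ≈ 0.025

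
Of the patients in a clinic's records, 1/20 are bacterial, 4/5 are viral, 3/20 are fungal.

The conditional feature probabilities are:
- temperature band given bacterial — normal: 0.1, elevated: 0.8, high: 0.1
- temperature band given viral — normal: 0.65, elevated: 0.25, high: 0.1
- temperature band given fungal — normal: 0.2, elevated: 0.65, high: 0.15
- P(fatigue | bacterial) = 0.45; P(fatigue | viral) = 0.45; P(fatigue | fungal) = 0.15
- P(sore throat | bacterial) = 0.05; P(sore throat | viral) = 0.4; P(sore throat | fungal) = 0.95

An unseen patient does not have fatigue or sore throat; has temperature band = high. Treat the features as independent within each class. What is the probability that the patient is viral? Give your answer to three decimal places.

0.881

bacterial: 0.05 × 0.1 × (1−0.45) × (1−0.05) = 0.0026125
viral: 0.8 × 0.1 × (1−0.45) × (1−0.4) = 0.0264
fungal: 0.15 × 0.15 × (1−0.15) × (1−0.95) = 0.00095625
P(viral | x) = 0.0264 / 0.02996875 ≈ 0.881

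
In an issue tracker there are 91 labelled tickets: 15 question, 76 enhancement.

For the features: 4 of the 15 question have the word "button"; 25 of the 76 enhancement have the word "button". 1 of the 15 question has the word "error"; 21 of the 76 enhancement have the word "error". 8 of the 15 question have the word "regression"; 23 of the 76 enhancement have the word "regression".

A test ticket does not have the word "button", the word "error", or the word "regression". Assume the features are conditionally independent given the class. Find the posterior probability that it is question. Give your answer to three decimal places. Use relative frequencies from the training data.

0.157

question: (15/91) × (11/15) × (14/15) × (7/15) ≈ 0.0526496
enhancement: (76/91) × (51/76) × (55/76) × (53/76) ≈ 0.28284
P(question | x) = 0.0526496 / 0.3354896 ≈ 0.157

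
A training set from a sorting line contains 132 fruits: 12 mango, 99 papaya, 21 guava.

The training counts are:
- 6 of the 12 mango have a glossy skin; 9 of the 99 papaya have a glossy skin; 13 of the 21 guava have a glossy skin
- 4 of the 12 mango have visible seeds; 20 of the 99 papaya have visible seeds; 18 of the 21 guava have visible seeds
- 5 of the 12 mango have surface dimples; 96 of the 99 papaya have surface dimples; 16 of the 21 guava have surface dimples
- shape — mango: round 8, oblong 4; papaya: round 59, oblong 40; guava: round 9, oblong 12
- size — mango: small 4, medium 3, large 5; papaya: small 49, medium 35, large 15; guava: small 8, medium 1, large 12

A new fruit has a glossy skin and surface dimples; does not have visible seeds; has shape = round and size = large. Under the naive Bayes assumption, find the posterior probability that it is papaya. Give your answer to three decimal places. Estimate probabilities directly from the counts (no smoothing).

0.437

mango: (12/132) × (6/12) × (8/12) × (5/12) × (8/12) × (5/12) ≈ 0.0035073
papaya: (99/132) × (9/99) × (79/99) × (96/99) × (59/99) × (15/99) ≈ 0.00476397
guava: (21/132) × (13/21) × (3/21) × (16/21) × (9/21) × (12/21) ≈ 0.00262517
P(papaya | x) = 0.00476397 / 0.01089644 ≈ 0.437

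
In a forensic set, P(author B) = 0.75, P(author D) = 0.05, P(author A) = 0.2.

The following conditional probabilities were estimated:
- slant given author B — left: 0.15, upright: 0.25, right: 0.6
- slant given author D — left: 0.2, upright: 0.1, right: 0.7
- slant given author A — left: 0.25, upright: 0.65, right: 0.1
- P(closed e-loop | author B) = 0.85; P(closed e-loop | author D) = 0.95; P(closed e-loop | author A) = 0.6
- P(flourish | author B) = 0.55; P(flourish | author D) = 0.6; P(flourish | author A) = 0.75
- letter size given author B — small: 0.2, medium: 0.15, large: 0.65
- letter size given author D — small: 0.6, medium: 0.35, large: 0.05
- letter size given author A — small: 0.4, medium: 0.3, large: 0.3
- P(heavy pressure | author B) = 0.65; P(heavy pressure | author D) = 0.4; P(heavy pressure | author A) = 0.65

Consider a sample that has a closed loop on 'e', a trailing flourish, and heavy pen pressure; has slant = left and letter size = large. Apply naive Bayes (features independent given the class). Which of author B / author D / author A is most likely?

author B: 0.75 × 0.15 × 0.85 × 0.55 × 0.65 × 0.65 = 0.022220859375
author D: 0.05 × 0.2 × 0.95 × 0.6 × 0.05 × 0.4 = 0.000114
author A: 0.2 × 0.25 × 0.6 × 0.75 × 0.3 × 0.65 = 0.0043875
Highest score → author B.

author B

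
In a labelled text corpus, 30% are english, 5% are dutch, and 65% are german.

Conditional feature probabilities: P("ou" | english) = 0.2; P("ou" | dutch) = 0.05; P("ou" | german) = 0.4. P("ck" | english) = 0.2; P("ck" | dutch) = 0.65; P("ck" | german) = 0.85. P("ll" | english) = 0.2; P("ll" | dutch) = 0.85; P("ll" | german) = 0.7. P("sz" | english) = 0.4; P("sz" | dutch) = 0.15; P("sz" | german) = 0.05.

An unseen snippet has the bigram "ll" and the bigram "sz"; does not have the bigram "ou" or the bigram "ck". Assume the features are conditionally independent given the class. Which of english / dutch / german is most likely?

english: 0.3 × (1−0.2) × (1−0.2) × 0.2 × 0.4 = 0.01536
dutch: 0.05 × (1−0.05) × (1−0.65) × 0.85 × 0.15 = 0.0021196875
german: 0.65 × (1−0.4) × (1−0.85) × 0.7 × 0.05 = 0.0020475
Highest score → english.

english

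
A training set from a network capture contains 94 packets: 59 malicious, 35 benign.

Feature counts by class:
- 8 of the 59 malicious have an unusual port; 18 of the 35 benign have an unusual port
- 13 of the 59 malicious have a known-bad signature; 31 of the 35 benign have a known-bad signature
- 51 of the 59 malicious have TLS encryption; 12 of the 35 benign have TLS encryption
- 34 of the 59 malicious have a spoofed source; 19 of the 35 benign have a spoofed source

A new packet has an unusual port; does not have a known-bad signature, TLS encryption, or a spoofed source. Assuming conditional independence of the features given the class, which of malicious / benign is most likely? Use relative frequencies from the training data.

malicious: (59/94) × (8/59) × (46/59) × (8/59) × (25/59) ≈ 0.00381236
benign: (35/94) × (18/35) × (4/35) × (23/35) × (16/35) ≈ 0.00657428
Highest score → benign.

benign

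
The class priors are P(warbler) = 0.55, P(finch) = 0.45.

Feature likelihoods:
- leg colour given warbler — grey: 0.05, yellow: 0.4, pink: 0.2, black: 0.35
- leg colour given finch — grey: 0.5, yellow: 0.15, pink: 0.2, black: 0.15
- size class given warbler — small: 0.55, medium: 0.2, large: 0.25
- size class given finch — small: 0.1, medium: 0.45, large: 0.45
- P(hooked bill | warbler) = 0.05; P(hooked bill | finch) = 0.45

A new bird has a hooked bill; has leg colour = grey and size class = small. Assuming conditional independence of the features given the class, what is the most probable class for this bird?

finch

warbler: 0.55 × 0.05 × 0.55 × 0.05 = 0.00075625
finch: 0.45 × 0.5 × 0.1 × 0.45 = 0.010125
Highest score → finch.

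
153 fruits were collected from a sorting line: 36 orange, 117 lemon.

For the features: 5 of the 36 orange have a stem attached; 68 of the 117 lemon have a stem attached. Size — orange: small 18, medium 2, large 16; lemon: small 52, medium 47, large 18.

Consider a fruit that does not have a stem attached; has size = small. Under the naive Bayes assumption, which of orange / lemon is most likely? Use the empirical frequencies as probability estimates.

lemon

orange: (36/153) × (31/36) × (18/36) ≈ 0.101307
lemon: (117/153) × (49/117) × (52/117) ≈ 0.142338
Highest score → lemon.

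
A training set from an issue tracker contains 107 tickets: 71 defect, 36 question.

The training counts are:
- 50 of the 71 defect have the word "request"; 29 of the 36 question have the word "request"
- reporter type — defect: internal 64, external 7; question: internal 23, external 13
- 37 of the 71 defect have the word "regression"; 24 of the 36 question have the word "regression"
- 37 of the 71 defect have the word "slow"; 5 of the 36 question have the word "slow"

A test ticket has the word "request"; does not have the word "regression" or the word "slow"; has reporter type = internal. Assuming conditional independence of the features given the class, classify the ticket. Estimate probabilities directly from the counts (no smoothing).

defect: (71/107) × (50/71) × (64/71) × (34/71) × (34/71) ≈ 0.0965937
question: (36/107) × (29/36) × (23/36) × (12/36) × (31/36) ≈ 0.0497024
Highest score → defect.

defect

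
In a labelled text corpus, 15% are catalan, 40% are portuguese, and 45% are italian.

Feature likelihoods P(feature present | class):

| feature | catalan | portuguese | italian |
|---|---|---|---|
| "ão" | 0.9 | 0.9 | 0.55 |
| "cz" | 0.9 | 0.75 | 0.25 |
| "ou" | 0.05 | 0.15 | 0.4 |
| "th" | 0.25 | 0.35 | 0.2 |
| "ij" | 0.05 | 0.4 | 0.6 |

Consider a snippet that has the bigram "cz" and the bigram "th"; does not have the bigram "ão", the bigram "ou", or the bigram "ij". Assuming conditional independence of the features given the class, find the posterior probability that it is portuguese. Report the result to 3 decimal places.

catalan: 0.15 × (1−0.9) × 0.9 × (1−0.05) × 0.25 × (1−0.05) = 0.0030459375
portuguese: 0.4 × (1−0.9) × 0.75 × (1−0.15) × 0.35 × (1−0.4) = 0.005355
italian: 0.45 × (1−0.55) × 0.25 × (1−0.4) × 0.2 × (1−0.6) = 0.00243
P(portuguese | x) = 0.005355 / 0.0108309375 ≈ 0.494

0.494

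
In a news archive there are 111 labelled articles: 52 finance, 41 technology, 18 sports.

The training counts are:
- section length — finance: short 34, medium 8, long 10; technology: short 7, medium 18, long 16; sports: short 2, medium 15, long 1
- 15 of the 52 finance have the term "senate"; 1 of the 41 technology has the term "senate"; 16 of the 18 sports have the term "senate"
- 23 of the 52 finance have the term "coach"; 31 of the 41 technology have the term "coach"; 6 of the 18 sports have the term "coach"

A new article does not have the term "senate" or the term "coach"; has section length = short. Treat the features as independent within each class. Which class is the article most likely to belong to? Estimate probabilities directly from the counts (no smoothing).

finance: (52/111) × (34/52) × (37/52) × (29/52) ≈ 0.121548
technology: (41/111) × (7/41) × (40/41) × (10/41) ≈ 0.0150061
sports: (18/111) × (2/18) × (2/18) × (12/18) ≈ 0.00133467
Highest score → finance.

finance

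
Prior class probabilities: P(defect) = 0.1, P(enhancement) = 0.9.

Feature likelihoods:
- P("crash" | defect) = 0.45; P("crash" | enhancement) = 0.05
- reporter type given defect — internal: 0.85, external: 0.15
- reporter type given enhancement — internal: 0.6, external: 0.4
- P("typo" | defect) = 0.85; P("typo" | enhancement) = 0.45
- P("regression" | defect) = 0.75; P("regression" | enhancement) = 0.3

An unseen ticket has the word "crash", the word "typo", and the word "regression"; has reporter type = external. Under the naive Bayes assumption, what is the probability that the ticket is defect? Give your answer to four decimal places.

0.6391

defect: 0.1 × 0.45 × 0.15 × 0.85 × 0.75 = 0.004303125
enhancement: 0.9 × 0.05 × 0.4 × 0.45 × 0.3 = 0.00243
P(defect | x) = 0.004303125 / 0.006733125 ≈ 0.6391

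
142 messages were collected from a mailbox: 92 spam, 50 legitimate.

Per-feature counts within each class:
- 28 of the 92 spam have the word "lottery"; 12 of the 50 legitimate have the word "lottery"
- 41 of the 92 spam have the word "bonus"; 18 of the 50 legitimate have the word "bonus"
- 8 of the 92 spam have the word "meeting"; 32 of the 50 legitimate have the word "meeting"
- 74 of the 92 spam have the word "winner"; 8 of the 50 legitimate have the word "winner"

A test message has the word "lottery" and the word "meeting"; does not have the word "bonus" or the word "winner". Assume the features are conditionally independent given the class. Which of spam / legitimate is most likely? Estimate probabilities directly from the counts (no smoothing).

spam: (92/142) × (28/92) × (51/92) × (8/92) × (18/92) ≈ 0.00185968
legitimate: (50/142) × (12/50) × (32/50) × (32/50) × (42/50) ≈ 0.0290758
Highest score → legitimate.

legitimate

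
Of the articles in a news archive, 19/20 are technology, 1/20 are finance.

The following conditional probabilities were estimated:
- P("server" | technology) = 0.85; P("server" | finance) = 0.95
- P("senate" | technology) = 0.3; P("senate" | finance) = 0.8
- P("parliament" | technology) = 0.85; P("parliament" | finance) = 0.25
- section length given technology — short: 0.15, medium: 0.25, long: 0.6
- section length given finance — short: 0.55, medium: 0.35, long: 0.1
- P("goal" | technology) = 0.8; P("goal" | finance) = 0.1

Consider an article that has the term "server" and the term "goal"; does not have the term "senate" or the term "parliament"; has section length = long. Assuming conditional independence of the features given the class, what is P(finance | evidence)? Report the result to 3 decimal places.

0.002

technology: 0.95 × 0.85 × (1−0.3) × (1−0.85) × 0.6 × 0.8 = 0.040698
finance: 0.05 × 0.95 × (1−0.8) × (1−0.25) × 0.1 × 0.1 = 0.00007125
P(finance | x) = 0.00007125 / 0.04076925 ≈ 0.002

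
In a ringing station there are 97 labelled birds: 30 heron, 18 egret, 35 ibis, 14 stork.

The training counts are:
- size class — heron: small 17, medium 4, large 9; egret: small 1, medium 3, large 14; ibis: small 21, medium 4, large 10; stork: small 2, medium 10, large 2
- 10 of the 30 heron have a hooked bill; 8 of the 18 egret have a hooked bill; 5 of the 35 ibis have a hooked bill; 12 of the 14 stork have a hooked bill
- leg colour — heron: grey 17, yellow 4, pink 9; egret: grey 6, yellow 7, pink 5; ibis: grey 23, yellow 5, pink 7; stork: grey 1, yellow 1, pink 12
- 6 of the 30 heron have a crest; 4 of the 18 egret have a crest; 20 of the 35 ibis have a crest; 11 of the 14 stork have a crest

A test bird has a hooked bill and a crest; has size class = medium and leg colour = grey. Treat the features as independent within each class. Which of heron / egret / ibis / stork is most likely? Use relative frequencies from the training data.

stork

heron: (30/97) × (4/30) × (10/30) × (17/30) × (6/30) ≈ 0.00155785
egret: (18/97) × (3/18) × (8/18) × (6/18) × (4/18) ≈ 0.0010182
ibis: (35/97) × (4/35) × (5/35) × (23/35) × (20/35) ≈ 0.00221214
stork: (14/97) × (10/14) × (12/14) × (1/14) × (11/14) ≈ 0.00495927
Highest score → stork.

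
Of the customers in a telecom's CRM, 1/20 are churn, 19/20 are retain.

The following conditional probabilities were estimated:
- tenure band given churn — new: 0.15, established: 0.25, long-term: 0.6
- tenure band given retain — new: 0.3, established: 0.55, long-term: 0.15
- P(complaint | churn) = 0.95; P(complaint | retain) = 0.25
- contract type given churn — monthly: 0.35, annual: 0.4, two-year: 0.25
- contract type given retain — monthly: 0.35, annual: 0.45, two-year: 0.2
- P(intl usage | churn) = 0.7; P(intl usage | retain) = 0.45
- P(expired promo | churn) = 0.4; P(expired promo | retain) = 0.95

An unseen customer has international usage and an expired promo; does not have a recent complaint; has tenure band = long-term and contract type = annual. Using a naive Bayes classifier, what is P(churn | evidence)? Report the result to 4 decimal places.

churn: 0.05 × 0.6 × (1−0.95) × 0.4 × 0.7 × 0.4 = 0.000168
retain: 0.95 × 0.15 × (1−0.25) × 0.45 × 0.45 × 0.95 = 0.020560078125
P(churn | x) = 0.000168 / 0.020728078125 ≈ 0.0081

0.0081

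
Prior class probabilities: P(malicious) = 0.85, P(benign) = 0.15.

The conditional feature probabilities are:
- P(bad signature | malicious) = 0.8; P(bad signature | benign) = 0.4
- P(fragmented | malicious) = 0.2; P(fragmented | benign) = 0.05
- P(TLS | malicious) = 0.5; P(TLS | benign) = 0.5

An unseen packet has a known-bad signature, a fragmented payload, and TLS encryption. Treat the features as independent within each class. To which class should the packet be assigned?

malicious

malicious: 0.85 × 0.8 × 0.2 × 0.5 = 0.068
benign: 0.15 × 0.4 × 0.05 × 0.5 = 0.0015
Highest score → malicious.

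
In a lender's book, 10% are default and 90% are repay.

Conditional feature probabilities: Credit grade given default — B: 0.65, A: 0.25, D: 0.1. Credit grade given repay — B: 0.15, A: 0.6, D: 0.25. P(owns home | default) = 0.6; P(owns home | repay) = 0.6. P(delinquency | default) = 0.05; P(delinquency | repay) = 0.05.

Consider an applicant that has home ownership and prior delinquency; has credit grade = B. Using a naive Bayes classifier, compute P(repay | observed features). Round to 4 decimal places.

default: 0.1 × 0.65 × 0.6 × 0.05 = 0.00195
repay: 0.9 × 0.15 × 0.6 × 0.05 = 0.00405
P(repay | x) = 0.00405 / 0.006 ≈ 0.6750

0.6750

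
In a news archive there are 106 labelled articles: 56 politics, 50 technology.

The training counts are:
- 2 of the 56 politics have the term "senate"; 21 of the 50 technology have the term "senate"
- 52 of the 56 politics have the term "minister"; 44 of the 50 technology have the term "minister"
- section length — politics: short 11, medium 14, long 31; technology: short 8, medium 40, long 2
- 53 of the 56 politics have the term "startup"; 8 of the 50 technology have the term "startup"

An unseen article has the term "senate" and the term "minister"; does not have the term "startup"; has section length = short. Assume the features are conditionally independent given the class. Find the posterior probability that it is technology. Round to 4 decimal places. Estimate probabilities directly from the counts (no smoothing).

0.9922

politics: (56/106) × (2/56) × (52/56) × (11/56) × (3/56) ≈ 0.000184365
technology: (50/106) × (21/50) × (44/50) × (8/50) × (42/50) ≈ 0.0234312
P(technology | x) = 0.0234312 / 0.023615565 ≈ 0.9922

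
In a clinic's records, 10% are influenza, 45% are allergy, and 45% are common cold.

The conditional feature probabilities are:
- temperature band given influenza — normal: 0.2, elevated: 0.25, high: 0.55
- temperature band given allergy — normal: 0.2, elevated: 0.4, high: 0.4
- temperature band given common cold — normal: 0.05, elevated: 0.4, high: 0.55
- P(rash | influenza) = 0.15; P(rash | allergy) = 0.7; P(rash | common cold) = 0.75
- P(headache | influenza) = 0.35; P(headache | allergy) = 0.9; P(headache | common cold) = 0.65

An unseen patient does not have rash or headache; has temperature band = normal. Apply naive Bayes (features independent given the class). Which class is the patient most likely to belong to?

influenza

influenza: 0.1 × 0.2 × (1−0.15) × (1−0.35) = 0.01105
allergy: 0.45 × 0.2 × (1−0.7) × (1−0.9) = 0.0027
common cold: 0.45 × 0.05 × (1−0.75) × (1−0.65) = 0.00196875
Highest score → influenza.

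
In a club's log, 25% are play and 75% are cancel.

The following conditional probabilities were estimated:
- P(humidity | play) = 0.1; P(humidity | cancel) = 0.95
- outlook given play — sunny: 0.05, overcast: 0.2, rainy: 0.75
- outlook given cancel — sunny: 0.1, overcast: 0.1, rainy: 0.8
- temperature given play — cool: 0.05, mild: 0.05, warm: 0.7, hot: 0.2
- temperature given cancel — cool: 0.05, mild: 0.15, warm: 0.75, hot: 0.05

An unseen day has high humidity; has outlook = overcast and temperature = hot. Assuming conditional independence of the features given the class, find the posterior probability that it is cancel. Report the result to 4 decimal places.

play: 0.25 × 0.1 × 0.2 × 0.2 = 0.001
cancel: 0.75 × 0.95 × 0.1 × 0.05 = 0.0035625
P(cancel | x) = 0.0035625 / 0.0045625 ≈ 0.7808

0.7808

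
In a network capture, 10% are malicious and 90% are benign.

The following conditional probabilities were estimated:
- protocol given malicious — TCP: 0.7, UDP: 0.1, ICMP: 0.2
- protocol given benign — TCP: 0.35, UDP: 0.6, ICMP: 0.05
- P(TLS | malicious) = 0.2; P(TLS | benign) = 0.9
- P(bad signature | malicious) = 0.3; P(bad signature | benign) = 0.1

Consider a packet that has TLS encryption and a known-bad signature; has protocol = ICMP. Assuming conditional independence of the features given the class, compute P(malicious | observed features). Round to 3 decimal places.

0.229

malicious: 0.1 × 0.2 × 0.2 × 0.3 = 0.0012
benign: 0.9 × 0.05 × 0.9 × 0.1 = 0.00405
P(malicious | x) = 0.0012 / 0.00525 ≈ 0.229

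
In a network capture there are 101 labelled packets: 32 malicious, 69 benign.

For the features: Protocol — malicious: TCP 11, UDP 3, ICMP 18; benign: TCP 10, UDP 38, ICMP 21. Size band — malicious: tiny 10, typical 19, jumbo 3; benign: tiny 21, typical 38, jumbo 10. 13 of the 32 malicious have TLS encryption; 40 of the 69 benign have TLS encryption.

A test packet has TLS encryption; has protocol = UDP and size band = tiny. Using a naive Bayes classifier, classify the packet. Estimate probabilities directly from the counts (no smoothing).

benign

malicious: (32/101) × (3/32) × (10/32) × (13/32) ≈ 0.00377088
benign: (69/101) × (38/69) × (21/69) × (40/69) ≈ 0.0663809
Highest score → benign.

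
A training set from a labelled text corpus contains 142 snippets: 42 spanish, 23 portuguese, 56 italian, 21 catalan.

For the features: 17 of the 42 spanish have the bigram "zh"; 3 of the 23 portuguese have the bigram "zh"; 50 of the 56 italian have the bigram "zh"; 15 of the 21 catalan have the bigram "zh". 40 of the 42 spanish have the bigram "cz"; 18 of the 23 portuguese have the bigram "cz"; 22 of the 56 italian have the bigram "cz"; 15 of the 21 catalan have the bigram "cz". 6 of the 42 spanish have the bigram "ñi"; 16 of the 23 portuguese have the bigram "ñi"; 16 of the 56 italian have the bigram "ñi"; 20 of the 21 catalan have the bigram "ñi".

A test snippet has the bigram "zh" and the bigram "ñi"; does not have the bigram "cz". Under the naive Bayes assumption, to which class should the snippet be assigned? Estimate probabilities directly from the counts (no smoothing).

spanish: (42/142) × (17/42) × (2/42) × (6/42) ≈ 0.00081441
portuguese: (23/142) × (3/23) × (5/23) × (16/23) ≈ 0.00319497
italian: (56/142) × (50/56) × (34/56) × (16/56) ≈ 0.0610808
catalan: (21/142) × (15/21) × (6/21) × (20/21) ≈ 0.0287439
Highest score → italian.

italian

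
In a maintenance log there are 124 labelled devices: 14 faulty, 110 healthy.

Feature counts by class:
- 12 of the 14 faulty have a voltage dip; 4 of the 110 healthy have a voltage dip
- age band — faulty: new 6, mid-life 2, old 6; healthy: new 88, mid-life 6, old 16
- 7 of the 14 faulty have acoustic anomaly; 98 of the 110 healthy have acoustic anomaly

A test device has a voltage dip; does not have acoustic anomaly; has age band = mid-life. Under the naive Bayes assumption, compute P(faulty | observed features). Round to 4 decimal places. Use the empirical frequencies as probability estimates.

0.9730

faulty: (14/124) × (12/14) × (2/14) × (7/14) ≈ 0.00691244
healthy: (110/124) × (4/110) × (6/110) × (12/110) ≈ 0.000191949
P(faulty | x) = 0.00691244 / 0.007104389 ≈ 0.9730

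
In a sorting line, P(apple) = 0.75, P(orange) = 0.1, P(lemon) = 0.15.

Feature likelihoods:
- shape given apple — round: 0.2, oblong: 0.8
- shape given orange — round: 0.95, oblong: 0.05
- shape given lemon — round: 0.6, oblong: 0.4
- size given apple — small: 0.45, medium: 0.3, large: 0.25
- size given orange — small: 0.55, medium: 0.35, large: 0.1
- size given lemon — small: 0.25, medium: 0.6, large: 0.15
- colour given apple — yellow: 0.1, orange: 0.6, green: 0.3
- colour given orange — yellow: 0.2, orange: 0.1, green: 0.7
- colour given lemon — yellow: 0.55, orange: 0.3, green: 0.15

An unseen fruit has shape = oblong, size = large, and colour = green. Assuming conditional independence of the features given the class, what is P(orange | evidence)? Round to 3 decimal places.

0.007

apple: 0.75 × 0.8 × 0.25 × 0.3 = 0.045
orange: 0.1 × 0.05 × 0.1 × 0.7 = 0.00035
lemon: 0.15 × 0.4 × 0.15 × 0.15 = 0.00135
P(orange | x) = 0.00035 / 0.0467 ≈ 0.007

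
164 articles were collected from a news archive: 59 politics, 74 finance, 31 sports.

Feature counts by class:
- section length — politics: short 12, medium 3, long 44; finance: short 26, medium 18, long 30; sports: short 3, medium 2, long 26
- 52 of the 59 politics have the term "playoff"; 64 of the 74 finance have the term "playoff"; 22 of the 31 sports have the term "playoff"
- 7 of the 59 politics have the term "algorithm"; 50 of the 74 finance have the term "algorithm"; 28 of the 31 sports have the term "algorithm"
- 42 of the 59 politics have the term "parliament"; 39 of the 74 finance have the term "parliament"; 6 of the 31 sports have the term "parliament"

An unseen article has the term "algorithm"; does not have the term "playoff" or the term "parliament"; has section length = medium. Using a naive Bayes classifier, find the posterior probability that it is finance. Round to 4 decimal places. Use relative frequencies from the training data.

0.6411

politics: (59/164) × (3/59) × (7/59) × (7/59) × (17/59) ≈ 0.0000741936
finance: (74/164) × (18/74) × (10/74) × (50/74) × (35/74) ≈ 0.00473993
sports: (31/164) × (2/31) × (9/31) × (28/31) × (25/31) ≈ 0.00257894
P(finance | x) = 0.00473993 / 0.0073930636 ≈ 0.6411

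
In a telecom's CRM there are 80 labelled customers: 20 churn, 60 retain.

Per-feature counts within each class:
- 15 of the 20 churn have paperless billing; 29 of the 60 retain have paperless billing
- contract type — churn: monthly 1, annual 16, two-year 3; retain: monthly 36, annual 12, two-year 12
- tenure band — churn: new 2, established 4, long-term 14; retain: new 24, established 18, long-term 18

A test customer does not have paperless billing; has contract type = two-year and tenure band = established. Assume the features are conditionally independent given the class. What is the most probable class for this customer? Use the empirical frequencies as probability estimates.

churn: (20/80) × (5/20) × (3/20) × (4/20) = 0.001875
retain: (60/80) × (31/60) × (12/60) × (18/60) = 0.02325
Highest score → retain.

retain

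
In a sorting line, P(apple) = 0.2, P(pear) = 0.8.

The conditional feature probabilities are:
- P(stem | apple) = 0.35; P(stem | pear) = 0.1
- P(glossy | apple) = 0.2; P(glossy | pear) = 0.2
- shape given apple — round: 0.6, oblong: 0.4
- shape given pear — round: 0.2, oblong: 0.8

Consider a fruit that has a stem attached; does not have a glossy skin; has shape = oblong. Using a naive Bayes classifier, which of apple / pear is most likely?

pear

apple: 0.2 × 0.35 × (1−0.2) × 0.4 = 0.0224
pear: 0.8 × 0.1 × (1−0.2) × 0.8 = 0.0512
Highest score → pear.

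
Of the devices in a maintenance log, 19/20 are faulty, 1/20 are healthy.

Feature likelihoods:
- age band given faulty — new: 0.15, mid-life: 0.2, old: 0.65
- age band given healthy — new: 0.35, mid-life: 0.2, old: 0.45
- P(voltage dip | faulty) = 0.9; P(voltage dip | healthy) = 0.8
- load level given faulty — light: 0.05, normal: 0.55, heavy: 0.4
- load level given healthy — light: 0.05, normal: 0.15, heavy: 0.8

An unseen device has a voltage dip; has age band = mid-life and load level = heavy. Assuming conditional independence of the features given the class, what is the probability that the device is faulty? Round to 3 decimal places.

faulty: 0.95 × 0.2 × 0.9 × 0.4 = 0.0684
healthy: 0.05 × 0.2 × 0.8 × 0.8 = 0.0064
P(faulty | x) = 0.0684 / 0.0748 ≈ 0.914

0.914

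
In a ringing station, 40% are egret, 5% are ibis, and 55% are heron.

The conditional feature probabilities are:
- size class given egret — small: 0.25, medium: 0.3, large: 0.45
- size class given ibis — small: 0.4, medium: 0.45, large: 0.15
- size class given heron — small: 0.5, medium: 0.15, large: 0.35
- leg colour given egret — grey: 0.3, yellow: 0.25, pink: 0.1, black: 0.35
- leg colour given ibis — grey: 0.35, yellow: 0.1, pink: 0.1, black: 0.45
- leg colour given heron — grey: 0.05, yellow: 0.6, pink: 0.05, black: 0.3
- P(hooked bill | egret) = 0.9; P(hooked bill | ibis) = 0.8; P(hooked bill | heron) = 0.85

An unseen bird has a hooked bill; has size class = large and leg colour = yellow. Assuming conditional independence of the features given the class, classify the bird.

egret: 0.4 × 0.45 × 0.25 × 0.9 = 0.0405
ibis: 0.05 × 0.15 × 0.1 × 0.8 = 0.0006
heron: 0.55 × 0.35 × 0.6 × 0.85 = 0.098175
Highest score → heron.

heron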